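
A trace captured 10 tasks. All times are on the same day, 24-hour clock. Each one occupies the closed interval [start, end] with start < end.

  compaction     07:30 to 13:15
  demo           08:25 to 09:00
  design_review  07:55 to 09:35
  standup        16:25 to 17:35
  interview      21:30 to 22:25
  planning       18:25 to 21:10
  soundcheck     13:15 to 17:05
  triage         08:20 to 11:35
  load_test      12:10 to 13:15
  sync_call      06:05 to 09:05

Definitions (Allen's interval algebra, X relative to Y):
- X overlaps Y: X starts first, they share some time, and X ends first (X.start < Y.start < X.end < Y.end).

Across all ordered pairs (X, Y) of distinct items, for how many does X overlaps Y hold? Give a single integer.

5

Checking all 90 ordered pairs for relation 'overlaps'; matching pairs in alphabetical order:
(design_review, triage): design_review overlaps triage ✓
(soundcheck, standup): soundcheck overlaps standup ✓
(sync_call, compaction): sync_call overlaps compaction ✓
(sync_call, design_review): sync_call overlaps design_review ✓
(sync_call, triage): sync_call overlaps triage ✓
Count: 5.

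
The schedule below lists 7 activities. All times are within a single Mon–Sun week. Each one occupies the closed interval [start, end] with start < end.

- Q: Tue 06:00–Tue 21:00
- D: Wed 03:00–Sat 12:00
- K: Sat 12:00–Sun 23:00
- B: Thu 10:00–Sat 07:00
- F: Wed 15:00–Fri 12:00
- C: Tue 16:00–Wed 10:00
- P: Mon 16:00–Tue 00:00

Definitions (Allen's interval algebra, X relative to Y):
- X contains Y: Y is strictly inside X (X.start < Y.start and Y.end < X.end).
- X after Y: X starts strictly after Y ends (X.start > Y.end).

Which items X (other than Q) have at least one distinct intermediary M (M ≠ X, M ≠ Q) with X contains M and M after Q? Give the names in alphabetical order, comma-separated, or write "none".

Target Q = [Tue 06:00, Tue 21:00].
Intermediaries M with M after Q: B, D, F, K.
Via B — items with X contains B: D.
Via D — items with X contains D: none.
Via F — items with X contains F: D.
Via K — items with X contains K: none.
Union: D.

D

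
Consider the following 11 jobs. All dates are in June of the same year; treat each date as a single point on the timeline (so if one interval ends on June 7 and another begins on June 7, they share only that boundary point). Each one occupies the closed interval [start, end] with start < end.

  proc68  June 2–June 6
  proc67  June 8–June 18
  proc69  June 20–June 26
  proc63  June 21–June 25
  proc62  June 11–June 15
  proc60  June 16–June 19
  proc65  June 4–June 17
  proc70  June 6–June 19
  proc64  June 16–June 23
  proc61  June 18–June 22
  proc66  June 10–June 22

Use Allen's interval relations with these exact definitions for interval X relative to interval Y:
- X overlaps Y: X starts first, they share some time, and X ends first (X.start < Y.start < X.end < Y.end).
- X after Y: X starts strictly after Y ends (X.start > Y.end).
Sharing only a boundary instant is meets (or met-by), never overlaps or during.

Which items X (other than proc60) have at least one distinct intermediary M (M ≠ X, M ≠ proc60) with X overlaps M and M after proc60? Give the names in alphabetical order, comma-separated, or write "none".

proc61, proc64, proc66

Target proc60 = [June 16, June 19].
Intermediaries M with M after proc60: proc63, proc69.
Via proc63 — items with X overlaps proc63: proc61, proc64, proc66.
Via proc69 — items with X overlaps proc69: proc61, proc64, proc66.
Union: proc61, proc64, proc66.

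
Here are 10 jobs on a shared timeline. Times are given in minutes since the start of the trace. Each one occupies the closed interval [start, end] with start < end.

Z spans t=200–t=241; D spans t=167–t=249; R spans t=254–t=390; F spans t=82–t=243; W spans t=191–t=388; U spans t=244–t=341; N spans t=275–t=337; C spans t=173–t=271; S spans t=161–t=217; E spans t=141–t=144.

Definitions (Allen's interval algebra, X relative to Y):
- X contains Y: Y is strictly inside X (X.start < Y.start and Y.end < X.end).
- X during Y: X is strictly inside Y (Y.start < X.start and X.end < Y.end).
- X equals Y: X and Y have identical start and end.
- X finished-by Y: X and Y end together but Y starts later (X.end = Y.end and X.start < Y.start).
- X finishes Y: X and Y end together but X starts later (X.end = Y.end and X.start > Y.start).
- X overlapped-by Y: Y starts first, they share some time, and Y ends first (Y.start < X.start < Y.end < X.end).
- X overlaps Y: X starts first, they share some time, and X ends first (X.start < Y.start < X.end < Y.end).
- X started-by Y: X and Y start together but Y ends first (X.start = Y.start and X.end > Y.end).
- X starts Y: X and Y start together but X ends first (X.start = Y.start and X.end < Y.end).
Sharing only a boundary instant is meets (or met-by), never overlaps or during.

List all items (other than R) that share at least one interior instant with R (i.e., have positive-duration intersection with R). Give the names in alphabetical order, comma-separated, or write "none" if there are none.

Target R = [t=254, t=390].
C [t=173, t=271] → overlaps → yes.
D [t=167, t=249] → before → no.
E [t=141, t=144] → before → no.
F [t=82, t=243] → before → no.
N [t=275, t=337] → during → yes.
S [t=161, t=217] → before → no.
U [t=244, t=341] → overlaps → yes.
W [t=191, t=388] → overlaps → yes.
Z [t=200, t=241] → before → no.
Result: C, N, U, W.

C, N, U, W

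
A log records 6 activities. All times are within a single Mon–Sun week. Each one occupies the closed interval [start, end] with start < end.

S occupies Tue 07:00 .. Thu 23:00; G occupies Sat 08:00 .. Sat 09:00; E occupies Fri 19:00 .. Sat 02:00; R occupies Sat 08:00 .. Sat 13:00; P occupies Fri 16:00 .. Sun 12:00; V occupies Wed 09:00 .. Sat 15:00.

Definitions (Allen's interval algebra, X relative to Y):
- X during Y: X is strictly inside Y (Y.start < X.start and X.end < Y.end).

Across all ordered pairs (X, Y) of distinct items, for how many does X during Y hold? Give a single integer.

6

Checking all 30 ordered pairs for relation 'during'; matching pairs in alphabetical order:
(E, P): E during P ✓
(E, V): E during V ✓
(G, P): G during P ✓
(G, V): G during V ✓
(R, P): R during P ✓
(R, V): R during V ✓
Count: 6.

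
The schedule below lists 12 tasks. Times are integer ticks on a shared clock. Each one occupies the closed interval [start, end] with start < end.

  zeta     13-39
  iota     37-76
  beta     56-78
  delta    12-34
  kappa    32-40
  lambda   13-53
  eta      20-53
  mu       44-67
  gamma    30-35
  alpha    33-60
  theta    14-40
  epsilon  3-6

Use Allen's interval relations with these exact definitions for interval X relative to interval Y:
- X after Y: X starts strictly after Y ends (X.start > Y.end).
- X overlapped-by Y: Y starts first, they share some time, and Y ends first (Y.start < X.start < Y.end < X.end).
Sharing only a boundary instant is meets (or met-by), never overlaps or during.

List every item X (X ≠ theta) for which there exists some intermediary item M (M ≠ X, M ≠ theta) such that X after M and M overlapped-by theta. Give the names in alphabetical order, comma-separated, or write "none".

beta

Target theta = [14, 40].
Intermediaries M with M overlapped-by theta: alpha, eta, iota.
Via alpha — items with X after alpha: none.
Via eta — items with X after eta: beta.
Via iota — items with X after iota: none.
Union: beta.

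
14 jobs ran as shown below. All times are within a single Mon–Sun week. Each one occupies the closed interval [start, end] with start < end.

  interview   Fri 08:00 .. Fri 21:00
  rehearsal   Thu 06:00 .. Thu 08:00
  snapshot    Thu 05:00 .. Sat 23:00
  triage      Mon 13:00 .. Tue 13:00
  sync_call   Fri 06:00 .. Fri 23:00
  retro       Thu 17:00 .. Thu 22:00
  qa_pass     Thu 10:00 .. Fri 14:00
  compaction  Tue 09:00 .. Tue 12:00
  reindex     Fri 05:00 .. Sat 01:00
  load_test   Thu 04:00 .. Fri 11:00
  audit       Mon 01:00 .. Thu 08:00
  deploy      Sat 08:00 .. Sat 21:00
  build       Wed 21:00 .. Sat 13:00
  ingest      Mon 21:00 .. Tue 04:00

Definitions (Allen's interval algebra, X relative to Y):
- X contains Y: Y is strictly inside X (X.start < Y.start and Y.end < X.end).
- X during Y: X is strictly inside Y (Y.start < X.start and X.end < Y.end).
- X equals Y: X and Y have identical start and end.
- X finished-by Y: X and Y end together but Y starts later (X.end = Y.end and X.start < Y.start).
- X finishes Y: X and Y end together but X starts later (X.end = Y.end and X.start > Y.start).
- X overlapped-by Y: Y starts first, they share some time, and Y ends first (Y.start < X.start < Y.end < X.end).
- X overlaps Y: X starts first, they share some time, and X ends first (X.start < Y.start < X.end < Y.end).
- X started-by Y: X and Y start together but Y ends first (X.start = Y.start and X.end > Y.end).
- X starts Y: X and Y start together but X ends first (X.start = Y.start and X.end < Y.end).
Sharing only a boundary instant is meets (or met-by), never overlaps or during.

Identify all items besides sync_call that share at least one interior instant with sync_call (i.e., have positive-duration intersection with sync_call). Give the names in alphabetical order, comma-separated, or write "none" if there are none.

Target sync_call = [Fri 06:00, Fri 23:00].
audit [Mon 01:00, Thu 08:00] → before → no.
build [Wed 21:00, Sat 13:00] → contains → yes.
compaction [Tue 09:00, Tue 12:00] → before → no.
deploy [Sat 08:00, Sat 21:00] → after → no.
ingest [Mon 21:00, Tue 04:00] → before → no.
interview [Fri 08:00, Fri 21:00] → during → yes.
load_test [Thu 04:00, Fri 11:00] → overlaps → yes.
qa_pass [Thu 10:00, Fri 14:00] → overlaps → yes.
rehearsal [Thu 06:00, Thu 08:00] → before → no.
reindex [Fri 05:00, Sat 01:00] → contains → yes.
retro [Thu 17:00, Thu 22:00] → before → no.
snapshot [Thu 05:00, Sat 23:00] → contains → yes.
triage [Mon 13:00, Tue 13:00] → before → no.
Result: build, interview, load_test, qa_pass, reindex, snapshot.

build, interview, load_test, qa_pass, reindex, snapshot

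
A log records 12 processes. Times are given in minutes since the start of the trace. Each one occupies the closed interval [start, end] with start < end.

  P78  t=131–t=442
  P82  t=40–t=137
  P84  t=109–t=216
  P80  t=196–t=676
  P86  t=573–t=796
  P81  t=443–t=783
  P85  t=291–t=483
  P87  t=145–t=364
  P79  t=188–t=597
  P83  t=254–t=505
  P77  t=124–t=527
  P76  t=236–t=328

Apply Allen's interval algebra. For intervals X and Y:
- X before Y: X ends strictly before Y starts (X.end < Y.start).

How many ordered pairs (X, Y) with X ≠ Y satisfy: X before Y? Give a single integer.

Checking all 132 ordered pairs for relation 'before'; matching pairs in alphabetical order:
(P76, P81): P76 before P81 ✓
(P76, P86): P76 before P86 ✓
(P77, P86): P77 before P86 ✓
(P78, P81): P78 before P81 ✓
(P78, P86): P78 before P86 ✓
(P82, P76): P82 before P76 ✓
(P82, P79): P82 before P79 ✓
(P82, P80): P82 before P80 ✓
(P82, P81): P82 before P81 ✓
(P82, P83): P82 before P83 ✓
(P82, P85): P82 before P85 ✓
(P82, P86): P82 before P86 ✓
(P82, P87): P82 before P87 ✓
(P83, P86): P83 before P86 ✓
(P84, P76): P84 before P76 ✓
(P84, P81): P84 before P81 ✓
(P84, P83): P84 before P83 ✓
(P84, P85): P84 before P85 ✓
(P84, P86): P84 before P86 ✓
(P85, P86): P85 before P86 ✓
(P87, P81): P87 before P81 ✓
(P87, P86): P87 before P86 ✓
Count: 22.

22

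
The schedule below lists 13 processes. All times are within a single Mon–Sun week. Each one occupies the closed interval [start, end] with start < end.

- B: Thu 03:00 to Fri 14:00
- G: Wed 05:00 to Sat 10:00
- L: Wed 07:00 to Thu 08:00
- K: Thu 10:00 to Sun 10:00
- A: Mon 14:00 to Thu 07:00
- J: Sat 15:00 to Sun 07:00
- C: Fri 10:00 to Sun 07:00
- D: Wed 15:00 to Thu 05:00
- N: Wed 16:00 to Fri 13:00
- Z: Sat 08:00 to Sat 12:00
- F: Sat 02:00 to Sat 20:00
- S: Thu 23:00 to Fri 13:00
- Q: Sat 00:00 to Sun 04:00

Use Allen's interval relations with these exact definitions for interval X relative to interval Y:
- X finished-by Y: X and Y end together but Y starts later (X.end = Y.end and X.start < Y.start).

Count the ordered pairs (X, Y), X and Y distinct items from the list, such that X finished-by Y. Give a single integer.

Checking all 156 ordered pairs for relation 'finished-by'; matching pairs in alphabetical order:
(C, J): C finished-by J ✓
(N, S): N finished-by S ✓
Count: 2.

2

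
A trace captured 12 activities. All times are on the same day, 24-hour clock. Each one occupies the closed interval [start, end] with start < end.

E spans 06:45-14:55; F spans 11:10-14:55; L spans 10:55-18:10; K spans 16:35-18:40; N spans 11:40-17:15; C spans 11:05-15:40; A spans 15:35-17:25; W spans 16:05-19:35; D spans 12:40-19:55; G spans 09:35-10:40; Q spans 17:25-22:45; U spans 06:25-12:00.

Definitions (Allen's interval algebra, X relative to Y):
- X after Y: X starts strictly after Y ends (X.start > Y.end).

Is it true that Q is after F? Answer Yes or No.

Yes

Q = [17:25, 22:45], F = [11:10, 14:55].
Actual relation of Q to F: after.
Asked whether 'after' holds → Yes.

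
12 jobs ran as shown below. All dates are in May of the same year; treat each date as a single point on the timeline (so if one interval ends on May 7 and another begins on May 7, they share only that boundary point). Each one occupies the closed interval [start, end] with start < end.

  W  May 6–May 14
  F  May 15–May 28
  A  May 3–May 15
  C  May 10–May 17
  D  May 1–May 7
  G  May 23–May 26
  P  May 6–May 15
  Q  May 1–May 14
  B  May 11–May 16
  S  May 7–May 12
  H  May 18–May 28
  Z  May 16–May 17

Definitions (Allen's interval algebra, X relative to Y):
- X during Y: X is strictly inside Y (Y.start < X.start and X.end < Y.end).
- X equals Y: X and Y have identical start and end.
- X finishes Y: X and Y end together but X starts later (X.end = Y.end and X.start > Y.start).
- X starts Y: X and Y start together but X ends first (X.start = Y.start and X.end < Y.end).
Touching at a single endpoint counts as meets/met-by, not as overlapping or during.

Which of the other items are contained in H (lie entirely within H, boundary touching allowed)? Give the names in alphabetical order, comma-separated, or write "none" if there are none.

Target H = [May 18, May 28].
A [May 3, May 15] → before → no.
B [May 11, May 16] → before → no.
C [May 10, May 17] → before → no.
D [May 1, May 7] → before → no.
F [May 15, May 28] → finished-by → no.
G [May 23, May 26] → during → yes.
P [May 6, May 15] → before → no.
Q [May 1, May 14] → before → no.
S [May 7, May 12] → before → no.
W [May 6, May 14] → before → no.
Z [May 16, May 17] → before → no.
Result: G.

G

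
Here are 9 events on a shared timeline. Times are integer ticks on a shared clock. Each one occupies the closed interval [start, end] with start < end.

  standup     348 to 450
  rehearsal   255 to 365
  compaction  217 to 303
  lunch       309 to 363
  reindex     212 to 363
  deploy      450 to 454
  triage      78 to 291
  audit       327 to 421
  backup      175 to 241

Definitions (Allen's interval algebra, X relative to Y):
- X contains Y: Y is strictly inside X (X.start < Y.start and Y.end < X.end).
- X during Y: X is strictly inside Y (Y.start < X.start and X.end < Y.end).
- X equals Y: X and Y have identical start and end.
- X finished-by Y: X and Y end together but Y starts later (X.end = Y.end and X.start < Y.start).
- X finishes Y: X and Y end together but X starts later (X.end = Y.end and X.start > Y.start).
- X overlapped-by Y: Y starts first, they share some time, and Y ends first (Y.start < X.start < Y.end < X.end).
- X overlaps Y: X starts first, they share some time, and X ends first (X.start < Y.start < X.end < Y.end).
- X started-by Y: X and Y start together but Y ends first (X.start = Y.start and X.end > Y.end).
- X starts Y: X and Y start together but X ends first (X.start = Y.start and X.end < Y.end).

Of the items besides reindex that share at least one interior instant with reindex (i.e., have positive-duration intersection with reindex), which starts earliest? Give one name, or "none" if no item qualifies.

Target reindex = [212, 363].
audit [327, 421] → overlapped-by → candidate.
backup [175, 241] → overlaps → candidate.
compaction [217, 303] → during → candidate.
deploy [450, 454] → after → excluded.
lunch [309, 363] → finishes → candidate.
rehearsal [255, 365] → overlapped-by → candidate.
standup [348, 450] → overlapped-by → candidate.
triage [78, 291] → overlaps → candidate.
Among candidates, earliest start is 78 → triage.

triage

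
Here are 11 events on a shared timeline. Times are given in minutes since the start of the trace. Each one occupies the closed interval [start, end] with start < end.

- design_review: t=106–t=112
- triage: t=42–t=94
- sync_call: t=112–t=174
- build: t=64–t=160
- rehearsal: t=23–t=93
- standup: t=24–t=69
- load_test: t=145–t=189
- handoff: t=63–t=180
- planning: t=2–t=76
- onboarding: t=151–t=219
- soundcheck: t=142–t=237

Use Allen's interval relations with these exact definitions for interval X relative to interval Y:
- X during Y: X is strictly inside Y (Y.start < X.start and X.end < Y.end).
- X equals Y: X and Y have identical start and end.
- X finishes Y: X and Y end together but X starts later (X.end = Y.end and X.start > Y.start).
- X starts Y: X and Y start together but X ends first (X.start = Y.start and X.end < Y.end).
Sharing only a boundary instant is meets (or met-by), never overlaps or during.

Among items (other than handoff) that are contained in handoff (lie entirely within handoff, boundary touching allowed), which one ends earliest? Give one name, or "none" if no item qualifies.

Target handoff = [t=63, t=180].
build [t=64, t=160] → during → candidate.
design_review [t=106, t=112] → during → candidate.
load_test [t=145, t=189] → overlapped-by → excluded.
onboarding [t=151, t=219] → overlapped-by → excluded.
planning [t=2, t=76] → overlaps → excluded.
rehearsal [t=23, t=93] → overlaps → excluded.
soundcheck [t=142, t=237] → overlapped-by → excluded.
standup [t=24, t=69] → overlaps → excluded.
sync_call [t=112, t=174] → during → candidate.
triage [t=42, t=94] → overlaps → excluded.
Among candidates, earliest end is t=112 → design_review.

design_review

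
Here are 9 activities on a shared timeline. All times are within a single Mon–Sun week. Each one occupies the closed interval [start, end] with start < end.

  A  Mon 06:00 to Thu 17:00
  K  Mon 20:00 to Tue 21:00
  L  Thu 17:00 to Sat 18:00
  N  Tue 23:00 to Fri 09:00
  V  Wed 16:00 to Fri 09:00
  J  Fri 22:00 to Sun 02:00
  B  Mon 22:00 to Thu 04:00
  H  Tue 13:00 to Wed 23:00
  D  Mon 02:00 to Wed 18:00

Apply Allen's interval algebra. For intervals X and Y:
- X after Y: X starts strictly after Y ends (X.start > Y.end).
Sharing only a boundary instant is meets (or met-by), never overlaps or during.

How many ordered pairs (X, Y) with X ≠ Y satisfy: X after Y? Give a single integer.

Checking all 72 ordered pairs for relation 'after'; matching pairs in alphabetical order:
(J, A): J after A ✓
(J, B): J after B ✓
(J, D): J after D ✓
(J, H): J after H ✓
(J, K): J after K ✓
(J, N): J after N ✓
(J, V): J after V ✓
(L, B): L after B ✓
(L, D): L after D ✓
(L, H): L after H ✓
(L, K): L after K ✓
(N, K): N after K ✓
(V, K): V after K ✓
Count: 13.

13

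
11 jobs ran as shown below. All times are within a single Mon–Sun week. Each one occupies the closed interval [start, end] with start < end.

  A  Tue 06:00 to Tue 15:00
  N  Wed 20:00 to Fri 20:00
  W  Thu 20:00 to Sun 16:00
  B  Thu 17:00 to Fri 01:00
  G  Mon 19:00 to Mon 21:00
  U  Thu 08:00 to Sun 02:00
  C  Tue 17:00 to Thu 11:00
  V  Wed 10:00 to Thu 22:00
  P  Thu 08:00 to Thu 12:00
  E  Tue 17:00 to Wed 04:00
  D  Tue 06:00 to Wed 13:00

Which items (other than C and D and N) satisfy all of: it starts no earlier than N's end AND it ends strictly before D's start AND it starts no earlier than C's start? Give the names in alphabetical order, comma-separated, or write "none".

Conditions: its start is no earlier than N's end (X.start >= Fri 20:00) AND its end is strictly before D's start (X.end < Tue 06:00) AND its start is no earlier than C's start (X.start >= Tue 17:00).
A: start Tue 06:00 >= Fri 20:00? ✗; end Tue 15:00 < Tue 06:00? ✗; start Tue 06:00 >= Tue 17:00? ✗ → no.
B: start Thu 17:00 >= Fri 20:00? ✗; end Fri 01:00 < Tue 06:00? ✗; start Thu 17:00 >= Tue 17:00? ✓ → no.
E: start Tue 17:00 >= Fri 20:00? ✗; end Wed 04:00 < Tue 06:00? ✗; start Tue 17:00 >= Tue 17:00? ✓ → no.
G: start Mon 19:00 >= Fri 20:00? ✗; end Mon 21:00 < Tue 06:00? ✓; start Mon 19:00 >= Tue 17:00? ✗ → no.
P: start Thu 08:00 >= Fri 20:00? ✗; end Thu 12:00 < Tue 06:00? ✗; start Thu 08:00 >= Tue 17:00? ✓ → no.
U: start Thu 08:00 >= Fri 20:00? ✗; end Sun 02:00 < Tue 06:00? ✗; start Thu 08:00 >= Tue 17:00? ✓ → no.
V: start Wed 10:00 >= Fri 20:00? ✗; end Thu 22:00 < Tue 06:00? ✗; start Wed 10:00 >= Tue 17:00? ✓ → no.
W: start Thu 20:00 >= Fri 20:00? ✗; end Sun 16:00 < Tue 06:00? ✗; start Thu 20:00 >= Tue 17:00? ✓ → no.
Result: none.

none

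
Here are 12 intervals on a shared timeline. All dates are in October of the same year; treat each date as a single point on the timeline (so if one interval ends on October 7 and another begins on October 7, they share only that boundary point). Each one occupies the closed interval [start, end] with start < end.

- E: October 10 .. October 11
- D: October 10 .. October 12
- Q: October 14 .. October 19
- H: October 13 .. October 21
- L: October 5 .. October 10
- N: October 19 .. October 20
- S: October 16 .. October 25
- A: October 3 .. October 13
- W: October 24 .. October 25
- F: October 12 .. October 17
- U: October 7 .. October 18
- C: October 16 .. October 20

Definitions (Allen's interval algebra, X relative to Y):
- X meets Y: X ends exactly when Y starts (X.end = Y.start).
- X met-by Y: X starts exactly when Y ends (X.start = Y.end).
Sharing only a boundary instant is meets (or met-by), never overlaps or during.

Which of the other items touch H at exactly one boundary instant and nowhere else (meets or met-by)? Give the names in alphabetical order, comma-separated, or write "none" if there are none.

A

Target H = [October 13, October 21].
A [October 3, October 13] → meets → yes.
C [October 16, October 20] → during → no.
D [October 10, October 12] → before → no.
E [October 10, October 11] → before → no.
F [October 12, October 17] → overlaps → no.
L [October 5, October 10] → before → no.
N [October 19, October 20] → during → no.
Q [October 14, October 19] → during → no.
S [October 16, October 25] → overlapped-by → no.
U [October 7, October 18] → overlaps → no.
W [October 24, October 25] → after → no.
Result: A.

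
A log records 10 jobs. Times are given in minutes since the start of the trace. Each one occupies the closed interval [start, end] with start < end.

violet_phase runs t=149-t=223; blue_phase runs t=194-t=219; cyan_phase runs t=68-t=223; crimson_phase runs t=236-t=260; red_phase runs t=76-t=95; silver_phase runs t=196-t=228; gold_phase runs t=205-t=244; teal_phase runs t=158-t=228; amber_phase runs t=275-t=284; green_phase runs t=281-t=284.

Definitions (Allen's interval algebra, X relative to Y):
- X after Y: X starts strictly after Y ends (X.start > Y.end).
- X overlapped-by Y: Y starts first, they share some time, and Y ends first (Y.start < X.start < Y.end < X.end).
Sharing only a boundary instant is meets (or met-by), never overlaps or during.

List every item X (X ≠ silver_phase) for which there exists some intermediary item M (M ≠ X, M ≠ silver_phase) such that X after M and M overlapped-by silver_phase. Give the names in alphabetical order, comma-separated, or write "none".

Target silver_phase = [t=196, t=228].
Intermediaries M with M overlapped-by silver_phase: gold_phase.
Via gold_phase — items with X after gold_phase: amber_phase, green_phase.
Union: amber_phase, green_phase.

amber_phase, green_phase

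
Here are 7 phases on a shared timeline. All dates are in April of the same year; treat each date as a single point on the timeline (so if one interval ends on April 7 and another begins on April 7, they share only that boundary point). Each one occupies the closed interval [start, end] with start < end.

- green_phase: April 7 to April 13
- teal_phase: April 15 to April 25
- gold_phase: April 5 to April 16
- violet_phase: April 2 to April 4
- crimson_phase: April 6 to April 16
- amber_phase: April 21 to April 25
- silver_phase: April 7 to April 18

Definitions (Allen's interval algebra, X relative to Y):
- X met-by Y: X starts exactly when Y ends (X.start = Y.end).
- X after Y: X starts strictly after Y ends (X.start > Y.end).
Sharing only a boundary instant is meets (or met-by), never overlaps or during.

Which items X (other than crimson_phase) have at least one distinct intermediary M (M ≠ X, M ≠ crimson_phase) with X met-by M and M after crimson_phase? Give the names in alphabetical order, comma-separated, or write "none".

Target crimson_phase = [April 6, April 16].
Intermediaries M with M after crimson_phase: amber_phase.
Via amber_phase — items with X met-by amber_phase: none.
Union: none.

none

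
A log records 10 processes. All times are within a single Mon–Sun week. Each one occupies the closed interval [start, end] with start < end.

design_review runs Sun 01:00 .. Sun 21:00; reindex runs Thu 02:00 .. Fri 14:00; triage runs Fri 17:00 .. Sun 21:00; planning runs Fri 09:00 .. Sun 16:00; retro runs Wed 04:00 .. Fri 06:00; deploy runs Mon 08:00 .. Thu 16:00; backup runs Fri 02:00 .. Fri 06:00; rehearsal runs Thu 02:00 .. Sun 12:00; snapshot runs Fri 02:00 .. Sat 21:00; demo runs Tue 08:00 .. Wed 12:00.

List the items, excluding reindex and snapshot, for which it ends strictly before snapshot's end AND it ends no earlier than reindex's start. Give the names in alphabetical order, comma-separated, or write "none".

Conditions: its end is strictly before snapshot's end (X.end < Sat 21:00) AND its end is no earlier than reindex's start (X.end >= Thu 02:00).
backup: end Fri 06:00 < Sat 21:00? ✓; end Fri 06:00 >= Thu 02:00? ✓ → yes.
demo: end Wed 12:00 < Sat 21:00? ✓; end Wed 12:00 >= Thu 02:00? ✗ → no.
deploy: end Thu 16:00 < Sat 21:00? ✓; end Thu 16:00 >= Thu 02:00? ✓ → yes.
design_review: end Sun 21:00 < Sat 21:00? ✗; end Sun 21:00 >= Thu 02:00? ✓ → no.
planning: end Sun 16:00 < Sat 21:00? ✗; end Sun 16:00 >= Thu 02:00? ✓ → no.
rehearsal: end Sun 12:00 < Sat 21:00? ✗; end Sun 12:00 >= Thu 02:00? ✓ → no.
retro: end Fri 06:00 < Sat 21:00? ✓; end Fri 06:00 >= Thu 02:00? ✓ → yes.
triage: end Sun 21:00 < Sat 21:00? ✗; end Sun 21:00 >= Thu 02:00? ✓ → no.
Result: backup, deploy, retro.

backup, deploy, retro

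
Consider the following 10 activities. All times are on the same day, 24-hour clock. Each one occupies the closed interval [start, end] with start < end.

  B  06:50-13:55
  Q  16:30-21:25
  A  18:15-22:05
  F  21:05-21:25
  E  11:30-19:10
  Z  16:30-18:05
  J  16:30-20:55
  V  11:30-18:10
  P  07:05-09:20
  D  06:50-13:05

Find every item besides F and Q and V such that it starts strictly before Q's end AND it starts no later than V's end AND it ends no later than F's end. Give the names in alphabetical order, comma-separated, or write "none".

B, D, E, J, P, Z

Conditions: its start is strictly before Q's end (X.start < 21:25) AND its start is no later than V's end (X.start <= 18:10) AND its end is no later than F's end (X.end <= 21:25).
A: start 18:15 < 21:25? ✓; start 18:15 <= 18:10? ✗; end 22:05 <= 21:25? ✗ → no.
B: start 06:50 < 21:25? ✓; start 06:50 <= 18:10? ✓; end 13:55 <= 21:25? ✓ → yes.
D: start 06:50 < 21:25? ✓; start 06:50 <= 18:10? ✓; end 13:05 <= 21:25? ✓ → yes.
E: start 11:30 < 21:25? ✓; start 11:30 <= 18:10? ✓; end 19:10 <= 21:25? ✓ → yes.
J: start 16:30 < 21:25? ✓; start 16:30 <= 18:10? ✓; end 20:55 <= 21:25? ✓ → yes.
P: start 07:05 < 21:25? ✓; start 07:05 <= 18:10? ✓; end 09:20 <= 21:25? ✓ → yes.
Z: start 16:30 < 21:25? ✓; start 16:30 <= 18:10? ✓; end 18:05 <= 21:25? ✓ → yes.
Result: B, D, E, J, P, Z.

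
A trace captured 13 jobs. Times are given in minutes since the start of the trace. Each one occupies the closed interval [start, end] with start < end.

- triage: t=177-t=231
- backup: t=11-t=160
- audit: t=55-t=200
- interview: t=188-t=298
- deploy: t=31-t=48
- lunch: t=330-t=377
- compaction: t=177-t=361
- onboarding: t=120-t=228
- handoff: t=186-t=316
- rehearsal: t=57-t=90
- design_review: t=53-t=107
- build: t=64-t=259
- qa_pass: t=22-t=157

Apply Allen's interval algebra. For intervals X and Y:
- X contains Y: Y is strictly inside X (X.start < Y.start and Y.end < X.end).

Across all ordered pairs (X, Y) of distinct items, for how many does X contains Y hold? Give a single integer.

14

Checking all 156 ordered pairs for relation 'contains'; matching pairs in alphabetical order:
(audit, rehearsal): audit contains rehearsal ✓
(backup, deploy): backup contains deploy ✓
(backup, design_review): backup contains design_review ✓
(backup, qa_pass): backup contains qa_pass ✓
(backup, rehearsal): backup contains rehearsal ✓
(build, onboarding): build contains onboarding ✓
(build, triage): build contains triage ✓
(compaction, handoff): compaction contains handoff ✓
(compaction, interview): compaction contains interview ✓
(design_review, rehearsal): design_review contains rehearsal ✓
(handoff, interview): handoff contains interview ✓
(qa_pass, deploy): qa_pass contains deploy ✓
(qa_pass, design_review): qa_pass contains design_review ✓
(qa_pass, rehearsal): qa_pass contains rehearsal ✓
Count: 14.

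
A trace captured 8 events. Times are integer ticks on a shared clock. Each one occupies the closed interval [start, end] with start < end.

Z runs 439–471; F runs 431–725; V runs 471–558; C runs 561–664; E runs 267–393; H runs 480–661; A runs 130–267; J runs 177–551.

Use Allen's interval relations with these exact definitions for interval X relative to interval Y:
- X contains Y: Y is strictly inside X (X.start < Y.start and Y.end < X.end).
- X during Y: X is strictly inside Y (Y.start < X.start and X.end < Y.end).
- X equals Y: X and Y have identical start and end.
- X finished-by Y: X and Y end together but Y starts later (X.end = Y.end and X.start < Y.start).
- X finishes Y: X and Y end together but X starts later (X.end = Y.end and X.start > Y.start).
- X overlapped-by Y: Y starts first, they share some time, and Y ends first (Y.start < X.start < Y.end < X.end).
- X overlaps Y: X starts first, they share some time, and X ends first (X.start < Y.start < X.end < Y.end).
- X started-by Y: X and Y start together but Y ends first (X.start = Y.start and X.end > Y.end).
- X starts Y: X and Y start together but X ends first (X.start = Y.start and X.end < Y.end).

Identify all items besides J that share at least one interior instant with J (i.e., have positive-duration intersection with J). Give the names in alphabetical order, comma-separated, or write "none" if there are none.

A, E, F, H, V, Z

Target J = [177, 551].
A [130, 267] → overlaps → yes.
C [561, 664] → after → no.
E [267, 393] → during → yes.
F [431, 725] → overlapped-by → yes.
H [480, 661] → overlapped-by → yes.
V [471, 558] → overlapped-by → yes.
Z [439, 471] → during → yes.
Result: A, E, F, H, V, Z.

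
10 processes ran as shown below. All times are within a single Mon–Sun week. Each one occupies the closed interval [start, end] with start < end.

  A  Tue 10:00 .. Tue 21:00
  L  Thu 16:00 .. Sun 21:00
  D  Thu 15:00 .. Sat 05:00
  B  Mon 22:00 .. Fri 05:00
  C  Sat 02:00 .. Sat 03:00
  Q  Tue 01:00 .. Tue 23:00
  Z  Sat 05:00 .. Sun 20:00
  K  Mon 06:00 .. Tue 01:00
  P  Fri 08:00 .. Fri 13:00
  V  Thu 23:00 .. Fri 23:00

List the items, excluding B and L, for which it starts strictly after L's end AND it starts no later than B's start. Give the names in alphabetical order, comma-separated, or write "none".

Conditions: its start is strictly after L's end (X.start > Sun 21:00) AND its start is no later than B's start (X.start <= Mon 22:00).
A: start Tue 10:00 > Sun 21:00? ✗; start Tue 10:00 <= Mon 22:00? ✗ → no.
C: start Sat 02:00 > Sun 21:00? ✗; start Sat 02:00 <= Mon 22:00? ✗ → no.
D: start Thu 15:00 > Sun 21:00? ✗; start Thu 15:00 <= Mon 22:00? ✗ → no.
K: start Mon 06:00 > Sun 21:00? ✗; start Mon 06:00 <= Mon 22:00? ✓ → no.
P: start Fri 08:00 > Sun 21:00? ✗; start Fri 08:00 <= Mon 22:00? ✗ → no.
Q: start Tue 01:00 > Sun 21:00? ✗; start Tue 01:00 <= Mon 22:00? ✗ → no.
V: start Thu 23:00 > Sun 21:00? ✗; start Thu 23:00 <= Mon 22:00? ✗ → no.
Z: start Sat 05:00 > Sun 21:00? ✗; start Sat 05:00 <= Mon 22:00? ✗ → no.
Result: none.

none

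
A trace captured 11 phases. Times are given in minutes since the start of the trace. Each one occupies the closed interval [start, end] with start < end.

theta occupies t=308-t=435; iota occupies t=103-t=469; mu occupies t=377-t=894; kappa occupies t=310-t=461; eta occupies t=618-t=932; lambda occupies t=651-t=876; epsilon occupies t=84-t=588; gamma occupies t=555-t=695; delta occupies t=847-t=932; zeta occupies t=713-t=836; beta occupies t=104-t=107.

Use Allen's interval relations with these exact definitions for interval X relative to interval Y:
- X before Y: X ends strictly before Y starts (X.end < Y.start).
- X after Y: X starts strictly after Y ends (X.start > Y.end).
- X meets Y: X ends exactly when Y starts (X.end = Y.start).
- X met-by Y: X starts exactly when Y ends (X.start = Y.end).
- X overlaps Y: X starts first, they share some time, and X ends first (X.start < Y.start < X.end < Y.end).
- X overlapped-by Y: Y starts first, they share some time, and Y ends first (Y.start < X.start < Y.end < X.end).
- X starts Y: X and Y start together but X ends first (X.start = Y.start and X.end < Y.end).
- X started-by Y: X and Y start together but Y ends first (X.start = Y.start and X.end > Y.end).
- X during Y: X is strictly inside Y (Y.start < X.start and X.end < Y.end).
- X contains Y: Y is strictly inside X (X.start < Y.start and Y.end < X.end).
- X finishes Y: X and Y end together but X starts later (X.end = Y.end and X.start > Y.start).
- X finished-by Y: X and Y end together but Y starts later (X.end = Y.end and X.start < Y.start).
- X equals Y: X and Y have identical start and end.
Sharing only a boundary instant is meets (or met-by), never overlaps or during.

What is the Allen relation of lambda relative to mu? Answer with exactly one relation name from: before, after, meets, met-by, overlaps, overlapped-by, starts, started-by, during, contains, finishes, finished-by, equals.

lambda = [t=651, t=876]; mu = [t=377, t=894].
Compare endpoints: lambda.start > mu.start, lambda.start < mu.end, lambda.end > mu.start, lambda.end < mu.end.
That pattern is 'during'.

during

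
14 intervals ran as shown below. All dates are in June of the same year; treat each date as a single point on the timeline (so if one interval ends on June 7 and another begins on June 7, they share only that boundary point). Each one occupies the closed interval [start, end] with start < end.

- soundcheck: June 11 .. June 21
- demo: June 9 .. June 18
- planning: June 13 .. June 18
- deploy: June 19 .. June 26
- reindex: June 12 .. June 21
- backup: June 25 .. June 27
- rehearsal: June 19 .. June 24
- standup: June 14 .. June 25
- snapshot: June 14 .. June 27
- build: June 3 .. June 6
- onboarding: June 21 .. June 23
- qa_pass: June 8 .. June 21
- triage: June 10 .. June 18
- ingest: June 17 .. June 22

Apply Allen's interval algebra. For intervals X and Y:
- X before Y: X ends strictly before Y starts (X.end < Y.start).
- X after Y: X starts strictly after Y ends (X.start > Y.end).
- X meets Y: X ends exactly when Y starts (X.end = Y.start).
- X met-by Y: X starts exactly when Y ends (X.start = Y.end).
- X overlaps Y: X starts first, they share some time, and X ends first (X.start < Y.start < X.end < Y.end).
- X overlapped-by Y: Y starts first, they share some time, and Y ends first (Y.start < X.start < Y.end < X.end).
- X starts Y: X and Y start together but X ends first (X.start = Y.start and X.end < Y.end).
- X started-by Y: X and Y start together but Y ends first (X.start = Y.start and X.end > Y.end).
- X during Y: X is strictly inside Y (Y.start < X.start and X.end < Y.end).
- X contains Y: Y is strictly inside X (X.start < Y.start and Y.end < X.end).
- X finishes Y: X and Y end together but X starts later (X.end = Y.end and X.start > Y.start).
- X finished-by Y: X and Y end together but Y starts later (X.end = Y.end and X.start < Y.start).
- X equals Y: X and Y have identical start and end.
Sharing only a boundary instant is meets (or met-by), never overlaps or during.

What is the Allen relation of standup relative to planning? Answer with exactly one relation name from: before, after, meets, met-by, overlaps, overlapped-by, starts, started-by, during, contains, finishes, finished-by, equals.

overlapped-by

standup = [June 14, June 25]; planning = [June 13, June 18].
Compare endpoints: standup.start > planning.start, standup.start < planning.end, standup.end > planning.start, standup.end > planning.end.
That pattern is 'overlapped-by'.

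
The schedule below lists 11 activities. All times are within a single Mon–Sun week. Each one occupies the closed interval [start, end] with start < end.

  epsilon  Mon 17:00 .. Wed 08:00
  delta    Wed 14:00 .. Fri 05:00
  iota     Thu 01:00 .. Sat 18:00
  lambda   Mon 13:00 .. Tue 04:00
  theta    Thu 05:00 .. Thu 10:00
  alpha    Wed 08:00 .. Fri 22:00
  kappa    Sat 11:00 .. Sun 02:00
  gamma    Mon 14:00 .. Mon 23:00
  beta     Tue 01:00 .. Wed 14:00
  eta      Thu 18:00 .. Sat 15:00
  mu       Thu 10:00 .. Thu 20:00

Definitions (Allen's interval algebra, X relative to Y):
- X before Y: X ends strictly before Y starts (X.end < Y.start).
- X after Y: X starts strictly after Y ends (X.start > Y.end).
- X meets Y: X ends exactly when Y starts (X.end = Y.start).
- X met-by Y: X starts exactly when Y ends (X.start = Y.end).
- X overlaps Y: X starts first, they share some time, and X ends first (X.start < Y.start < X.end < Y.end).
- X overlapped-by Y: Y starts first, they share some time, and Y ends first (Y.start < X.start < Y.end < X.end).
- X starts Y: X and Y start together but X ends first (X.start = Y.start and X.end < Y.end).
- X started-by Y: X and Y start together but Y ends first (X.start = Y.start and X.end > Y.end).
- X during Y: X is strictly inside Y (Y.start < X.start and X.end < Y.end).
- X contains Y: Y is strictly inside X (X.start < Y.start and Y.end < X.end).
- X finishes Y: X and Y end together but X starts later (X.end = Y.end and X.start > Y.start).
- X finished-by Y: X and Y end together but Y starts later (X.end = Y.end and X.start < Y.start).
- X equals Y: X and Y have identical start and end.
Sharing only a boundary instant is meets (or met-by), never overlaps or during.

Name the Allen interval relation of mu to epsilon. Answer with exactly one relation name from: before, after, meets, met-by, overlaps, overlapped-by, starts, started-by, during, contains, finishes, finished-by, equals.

after

mu = [Thu 10:00, Thu 20:00]; epsilon = [Mon 17:00, Wed 08:00].
Compare endpoints: mu.start > epsilon.start, mu.start > epsilon.end, mu.end > epsilon.start, mu.end > epsilon.end.
That pattern is 'after'.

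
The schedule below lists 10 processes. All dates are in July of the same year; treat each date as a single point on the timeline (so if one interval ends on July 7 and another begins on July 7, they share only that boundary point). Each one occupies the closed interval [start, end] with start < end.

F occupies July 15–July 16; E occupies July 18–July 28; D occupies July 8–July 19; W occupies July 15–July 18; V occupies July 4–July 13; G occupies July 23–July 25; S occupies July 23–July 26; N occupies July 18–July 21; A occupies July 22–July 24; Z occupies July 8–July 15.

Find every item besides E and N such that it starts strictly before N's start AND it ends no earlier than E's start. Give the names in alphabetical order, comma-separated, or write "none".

D, W

Conditions: its start is strictly before N's start (X.start < July 18) AND its end is no earlier than E's start (X.end >= July 18).
A: start July 22 < July 18? ✗; end July 24 >= July 18? ✓ → no.
D: start July 8 < July 18? ✓; end July 19 >= July 18? ✓ → yes.
F: start July 15 < July 18? ✓; end July 16 >= July 18? ✗ → no.
G: start July 23 < July 18? ✗; end July 25 >= July 18? ✓ → no.
S: start July 23 < July 18? ✗; end July 26 >= July 18? ✓ → no.
V: start July 4 < July 18? ✓; end July 13 >= July 18? ✗ → no.
W: start July 15 < July 18? ✓; end July 18 >= July 18? ✓ → yes.
Z: start July 8 < July 18? ✓; end July 15 >= July 18? ✗ → no.
Result: D, W.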